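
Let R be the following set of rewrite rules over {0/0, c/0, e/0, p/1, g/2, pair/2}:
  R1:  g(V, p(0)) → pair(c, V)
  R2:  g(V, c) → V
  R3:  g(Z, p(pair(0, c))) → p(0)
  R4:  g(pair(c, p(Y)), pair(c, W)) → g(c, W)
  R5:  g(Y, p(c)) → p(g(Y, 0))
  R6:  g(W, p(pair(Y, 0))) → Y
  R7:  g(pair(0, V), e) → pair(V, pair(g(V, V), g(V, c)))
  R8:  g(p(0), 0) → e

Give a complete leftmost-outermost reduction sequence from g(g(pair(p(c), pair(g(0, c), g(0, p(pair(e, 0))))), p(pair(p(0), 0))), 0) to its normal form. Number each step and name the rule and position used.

e

1. g(g(pair(p(c), pair(g(0, c), g(0, p(pair(e, 0))))), p(pair(p(0), 0))), 0)  →  g(p(0), 0)   [R6 at 1]
2. g(p(0), 0)  →  e   [R8 at ε]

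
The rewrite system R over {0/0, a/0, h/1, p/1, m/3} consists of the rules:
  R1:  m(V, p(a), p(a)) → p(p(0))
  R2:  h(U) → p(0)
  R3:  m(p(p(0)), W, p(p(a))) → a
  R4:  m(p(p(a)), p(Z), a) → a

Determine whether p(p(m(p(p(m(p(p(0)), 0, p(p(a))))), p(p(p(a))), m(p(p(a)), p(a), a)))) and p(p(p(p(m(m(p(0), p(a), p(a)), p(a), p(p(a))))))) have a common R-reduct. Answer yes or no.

no — NF(t₁) = p(p(a)), NF(t₂) = p(p(p(p(a))))

Reduce t₁ = p(p(m(p(p(m(p(p(0)), 0, p(p(a))))), p(p(p(a))), m(p(p(a)), p(a), a)))):
1. p(p(m(p(p(m(p(p(0)), 0, p(p(a))))), p(p(p(a))), m(p(p(a)), p(a), a))))  →  p(p(m(p(p(a)), p(p(p(a))), m(p(p(a)), p(a), a))))   [R3 at 1.1.1.1.1]
2. p(p(m(p(p(a)), p(p(p(a))), m(p(p(a)), p(a), a))))  →  p(p(m(p(p(a)), p(p(p(a))), a)))   [R4 at 1.1.3]
3. p(p(m(p(p(a)), p(p(p(a))), a)))  →  p(p(a))   [R4 at 1.1]

Reduce t₂ = p(p(p(p(m(m(p(0), p(a), p(a)), p(a), p(p(a))))))):
1. p(p(p(p(m(m(p(0), p(a), p(a)), p(a), p(p(a)))))))  →  p(p(p(p(m(p(p(0)), p(a), p(p(a)))))))   [R1 at 1.1.1.1.1]
2. p(p(p(p(m(p(p(0)), p(a), p(p(a)))))))  →  p(p(p(p(a))))   [R3 at 1.1.1.1]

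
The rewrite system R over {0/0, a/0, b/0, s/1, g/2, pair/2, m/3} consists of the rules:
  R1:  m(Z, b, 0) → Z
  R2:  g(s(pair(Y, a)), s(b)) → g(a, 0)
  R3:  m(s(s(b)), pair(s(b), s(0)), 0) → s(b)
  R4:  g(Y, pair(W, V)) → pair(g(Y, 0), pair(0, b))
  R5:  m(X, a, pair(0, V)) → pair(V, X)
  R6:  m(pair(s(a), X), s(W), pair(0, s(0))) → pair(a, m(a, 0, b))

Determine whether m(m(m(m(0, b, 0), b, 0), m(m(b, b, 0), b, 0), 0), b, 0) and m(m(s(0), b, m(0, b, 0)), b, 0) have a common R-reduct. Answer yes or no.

no — NF(t₁) = 0, NF(t₂) = s(0)

Reduce t₁ = m(m(m(m(0, b, 0), b, 0), m(m(b, b, 0), b, 0), 0), b, 0):
1. m(m(m(m(0, b, 0), b, 0), m(m(b, b, 0), b, 0), 0), b, 0)  →  m(m(m(0, b, 0), b, 0), m(m(b, b, 0), b, 0), 0)   [R1 at ε]
2. m(m(m(0, b, 0), b, 0), m(m(b, b, 0), b, 0), 0)  →  m(m(0, b, 0), m(m(b, b, 0), b, 0), 0)   [R1 at 1]
3. m(m(0, b, 0), m(m(b, b, 0), b, 0), 0)  →  m(0, m(m(b, b, 0), b, 0), 0)   [R1 at 1]
4. m(0, m(m(b, b, 0), b, 0), 0)  →  m(0, m(b, b, 0), 0)   [R1 at 2]
5. m(0, m(b, b, 0), 0)  →  m(0, b, 0)   [R1 at 2]
6. m(0, b, 0)  →  0   [R1 at ε]

Reduce t₂ = m(m(s(0), b, m(0, b, 0)), b, 0):
1. m(m(s(0), b, m(0, b, 0)), b, 0)  →  m(s(0), b, m(0, b, 0))   [R1 at ε]
2. m(s(0), b, m(0, b, 0))  →  m(s(0), b, 0)   [R1 at 3]
3. m(s(0), b, 0)  →  s(0)   [R1 at ε]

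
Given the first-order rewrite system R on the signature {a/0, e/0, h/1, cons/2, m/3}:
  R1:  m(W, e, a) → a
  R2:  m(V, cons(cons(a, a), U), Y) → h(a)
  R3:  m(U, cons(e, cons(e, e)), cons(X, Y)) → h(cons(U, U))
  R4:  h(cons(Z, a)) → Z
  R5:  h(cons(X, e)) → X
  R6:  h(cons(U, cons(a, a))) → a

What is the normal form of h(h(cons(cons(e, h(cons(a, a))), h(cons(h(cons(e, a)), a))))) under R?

1. h(h(cons(cons(e, h(cons(a, a))), h(cons(h(cons(e, a)), a)))))  →  h(h(cons(cons(e, a), h(cons(h(cons(e, a)), a)))))   [R4 at 1.1.1.2]
2. h(h(cons(cons(e, a), h(cons(h(cons(e, a)), a)))))  →  h(h(cons(cons(e, a), h(cons(e, a)))))   [R4 at 1.1.2]
3. h(h(cons(cons(e, a), h(cons(e, a)))))  →  h(h(cons(cons(e, a), e)))   [R4 at 1.1.2]
4. h(h(cons(cons(e, a), e)))  →  h(cons(e, a))   [R5 at 1]
5. h(cons(e, a))  →  e   [R4 at ε]

e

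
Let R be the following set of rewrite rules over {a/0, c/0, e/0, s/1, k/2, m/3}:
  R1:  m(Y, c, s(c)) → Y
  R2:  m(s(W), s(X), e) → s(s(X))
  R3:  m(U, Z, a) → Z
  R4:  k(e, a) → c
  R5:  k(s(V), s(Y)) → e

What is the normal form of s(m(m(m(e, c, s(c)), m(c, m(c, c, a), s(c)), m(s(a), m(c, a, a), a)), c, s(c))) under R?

s(c)

1. s(m(m(m(e, c, s(c)), m(c, m(c, c, a), s(c)), m(s(a), m(c, a, a), a)), c, s(c)))  →  s(m(m(e, c, s(c)), m(c, m(c, c, a), s(c)), m(s(a), m(c, a, a), a)))   [R1 at 1]
2. s(m(m(e, c, s(c)), m(c, m(c, c, a), s(c)), m(s(a), m(c, a, a), a)))  →  s(m(e, m(c, m(c, c, a), s(c)), m(s(a), m(c, a, a), a)))   [R1 at 1.1]
3. s(m(e, m(c, m(c, c, a), s(c)), m(s(a), m(c, a, a), a)))  →  s(m(e, m(c, c, s(c)), m(s(a), m(c, a, a), a)))   [R3 at 1.2.2]
4. s(m(e, m(c, c, s(c)), m(s(a), m(c, a, a), a)))  →  s(m(e, c, m(s(a), m(c, a, a), a)))   [R1 at 1.2]
5. s(m(e, c, m(s(a), m(c, a, a), a)))  →  s(m(e, c, m(c, a, a)))   [R3 at 1.3]
6. s(m(e, c, m(c, a, a)))  →  s(m(e, c, a))   [R3 at 1.3]
7. s(m(e, c, a))  →  s(c)   [R3 at 1]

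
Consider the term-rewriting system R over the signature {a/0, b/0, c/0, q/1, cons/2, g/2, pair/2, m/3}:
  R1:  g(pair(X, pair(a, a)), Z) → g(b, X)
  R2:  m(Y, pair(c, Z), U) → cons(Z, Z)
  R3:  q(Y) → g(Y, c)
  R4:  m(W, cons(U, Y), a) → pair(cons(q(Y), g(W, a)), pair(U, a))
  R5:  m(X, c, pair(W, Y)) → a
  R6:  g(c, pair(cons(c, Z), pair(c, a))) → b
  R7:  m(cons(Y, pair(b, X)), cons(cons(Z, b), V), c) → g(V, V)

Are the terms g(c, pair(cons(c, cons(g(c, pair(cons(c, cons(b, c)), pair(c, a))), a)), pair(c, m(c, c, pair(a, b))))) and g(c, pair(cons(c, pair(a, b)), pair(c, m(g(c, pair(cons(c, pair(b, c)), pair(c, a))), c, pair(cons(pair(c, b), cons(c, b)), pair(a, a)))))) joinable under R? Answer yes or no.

Reduce t₁ = g(c, pair(cons(c, cons(g(c, pair(cons(c, cons(b, c)), pair(c, a))), a)), pair(c, m(c, c, pair(a, b))))):
1. g(c, pair(cons(c, cons(g(c, pair(cons(c, cons(b, c)), pair(c, a))), a)), pair(c, m(c, c, pair(a, b)))))  →  g(c, pair(cons(c, cons(b, a)), pair(c, m(c, c, pair(a, b)))))   [R6 at 2.1.2.1]
2. g(c, pair(cons(c, cons(b, a)), pair(c, m(c, c, pair(a, b)))))  →  g(c, pair(cons(c, cons(b, a)), pair(c, a)))   [R5 at 2.2.2]
3. g(c, pair(cons(c, cons(b, a)), pair(c, a)))  →  b   [R6 at ε]

Reduce t₂ = g(c, pair(cons(c, pair(a, b)), pair(c, m(g(c, pair(cons(c, pair(b, c)), pair(c, a))), c, pair(cons(pair(c, b), cons(c, b)), pair(a, a)))))):
1. g(c, pair(cons(c, pair(a, b)), pair(c, m(g(c, pair(cons(c, pair(b, c)), pair(c, a))), c, pair(cons(pair(c, b), cons(c, b)), pair(a, a))))))  →  g(c, pair(cons(c, pair(a, b)), pair(c, a)))   [R5 at 2.2.2]
2. g(c, pair(cons(c, pair(a, b)), pair(c, a)))  →  b   [R6 at ε]

yes — NF(t₁) = b, NF(t₂) = b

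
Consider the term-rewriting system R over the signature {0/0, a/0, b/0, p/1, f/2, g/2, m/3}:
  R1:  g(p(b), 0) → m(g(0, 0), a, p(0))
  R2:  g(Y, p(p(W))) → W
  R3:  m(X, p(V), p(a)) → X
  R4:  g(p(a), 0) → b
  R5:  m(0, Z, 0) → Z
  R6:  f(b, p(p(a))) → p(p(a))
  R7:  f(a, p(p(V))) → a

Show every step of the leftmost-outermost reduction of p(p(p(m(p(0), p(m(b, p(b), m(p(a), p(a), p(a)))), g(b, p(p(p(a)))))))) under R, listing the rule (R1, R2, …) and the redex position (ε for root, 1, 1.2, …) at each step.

p(p(p(p(0))))

1. p(p(p(m(p(0), p(m(b, p(b), m(p(a), p(a), p(a)))), g(b, p(p(p(a))))))))  →  p(p(p(m(p(0), p(m(b, p(b), p(a))), g(b, p(p(p(a))))))))   [R3 at 1.1.1.2.1.3]
2. p(p(p(m(p(0), p(m(b, p(b), p(a))), g(b, p(p(p(a))))))))  →  p(p(p(m(p(0), p(b), g(b, p(p(p(a))))))))   [R3 at 1.1.1.2.1]
3. p(p(p(m(p(0), p(b), g(b, p(p(p(a))))))))  →  p(p(p(m(p(0), p(b), p(a)))))   [R2 at 1.1.1.3]
4. p(p(p(m(p(0), p(b), p(a)))))  →  p(p(p(p(0))))   [R3 at 1.1.1]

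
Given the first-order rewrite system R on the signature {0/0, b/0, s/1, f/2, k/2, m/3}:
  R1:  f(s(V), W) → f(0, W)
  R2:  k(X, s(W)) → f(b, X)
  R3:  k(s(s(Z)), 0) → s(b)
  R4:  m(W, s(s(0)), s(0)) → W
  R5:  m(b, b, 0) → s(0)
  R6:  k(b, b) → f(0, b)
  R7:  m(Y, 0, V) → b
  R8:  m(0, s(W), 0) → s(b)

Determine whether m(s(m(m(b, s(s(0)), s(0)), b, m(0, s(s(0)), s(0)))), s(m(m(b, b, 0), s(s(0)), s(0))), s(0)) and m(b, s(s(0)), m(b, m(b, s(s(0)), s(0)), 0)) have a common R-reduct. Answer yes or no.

no — NF(t₁) = s(s(0)), NF(t₂) = b

Reduce t₁ = m(s(m(m(b, s(s(0)), s(0)), b, m(0, s(s(0)), s(0)))), s(m(m(b, b, 0), s(s(0)), s(0))), s(0)):
1. m(s(m(m(b, s(s(0)), s(0)), b, m(0, s(s(0)), s(0)))), s(m(m(b, b, 0), s(s(0)), s(0))), s(0))  →  m(s(m(b, b, m(0, s(s(0)), s(0)))), s(m(m(b, b, 0), s(s(0)), s(0))), s(0))   [R4 at 1.1.1]
2. m(s(m(b, b, m(0, s(s(0)), s(0)))), s(m(m(b, b, 0), s(s(0)), s(0))), s(0))  →  m(s(m(b, b, 0)), s(m(m(b, b, 0), s(s(0)), s(0))), s(0))   [R4 at 1.1.3]
3. m(s(m(b, b, 0)), s(m(m(b, b, 0), s(s(0)), s(0))), s(0))  →  m(s(s(0)), s(m(m(b, b, 0), s(s(0)), s(0))), s(0))   [R5 at 1.1]
4. m(s(s(0)), s(m(m(b, b, 0), s(s(0)), s(0))), s(0))  →  m(s(s(0)), s(m(b, b, 0)), s(0))   [R4 at 2.1]
5. m(s(s(0)), s(m(b, b, 0)), s(0))  →  m(s(s(0)), s(s(0)), s(0))   [R5 at 2.1]
6. m(s(s(0)), s(s(0)), s(0))  →  s(s(0))   [R4 at ε]

Reduce t₂ = m(b, s(s(0)), m(b, m(b, s(s(0)), s(0)), 0)):
1. m(b, s(s(0)), m(b, m(b, s(s(0)), s(0)), 0))  →  m(b, s(s(0)), m(b, b, 0))   [R4 at 3.2]
2. m(b, s(s(0)), m(b, b, 0))  →  m(b, s(s(0)), s(0))   [R5 at 3]
3. m(b, s(s(0)), s(0))  →  b   [R4 at ε]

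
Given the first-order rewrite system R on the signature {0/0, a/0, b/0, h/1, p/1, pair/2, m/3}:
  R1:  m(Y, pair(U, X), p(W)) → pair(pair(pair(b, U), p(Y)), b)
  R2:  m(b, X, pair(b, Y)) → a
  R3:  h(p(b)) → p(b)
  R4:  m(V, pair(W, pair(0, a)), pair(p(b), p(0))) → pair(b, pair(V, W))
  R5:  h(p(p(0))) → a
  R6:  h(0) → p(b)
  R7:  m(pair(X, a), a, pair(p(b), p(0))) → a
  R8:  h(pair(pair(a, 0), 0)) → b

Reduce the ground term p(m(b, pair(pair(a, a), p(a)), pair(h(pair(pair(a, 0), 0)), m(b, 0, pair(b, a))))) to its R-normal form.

p(a)

1. p(m(b, pair(pair(a, a), p(a)), pair(h(pair(pair(a, 0), 0)), m(b, 0, pair(b, a)))))  →  p(m(b, pair(pair(a, a), p(a)), pair(b, m(b, 0, pair(b, a)))))   [R8 at 1.3.1]
2. p(m(b, pair(pair(a, a), p(a)), pair(b, m(b, 0, pair(b, a)))))  →  p(a)   [R2 at 1]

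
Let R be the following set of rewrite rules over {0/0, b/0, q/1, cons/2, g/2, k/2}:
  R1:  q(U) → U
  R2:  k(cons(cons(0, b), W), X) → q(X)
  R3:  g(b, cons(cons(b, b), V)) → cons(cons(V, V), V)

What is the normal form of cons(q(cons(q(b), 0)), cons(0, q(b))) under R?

1. cons(q(cons(q(b), 0)), cons(0, q(b)))  →  cons(cons(q(b), 0), cons(0, q(b)))   [R1 at 1]
2. cons(cons(q(b), 0), cons(0, q(b)))  →  cons(cons(b, 0), cons(0, q(b)))   [R1 at 1.1]
3. cons(cons(b, 0), cons(0, q(b)))  →  cons(cons(b, 0), cons(0, b))   [R1 at 2.2]

cons(cons(b, 0), cons(0, b))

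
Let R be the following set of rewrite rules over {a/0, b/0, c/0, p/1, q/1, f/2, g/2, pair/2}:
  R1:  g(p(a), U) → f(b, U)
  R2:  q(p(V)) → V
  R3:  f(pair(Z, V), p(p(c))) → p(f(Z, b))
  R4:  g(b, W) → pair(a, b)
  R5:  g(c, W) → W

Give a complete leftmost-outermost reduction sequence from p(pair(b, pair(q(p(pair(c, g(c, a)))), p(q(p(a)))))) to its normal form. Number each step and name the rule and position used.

1. p(pair(b, pair(q(p(pair(c, g(c, a)))), p(q(p(a))))))  →  p(pair(b, pair(pair(c, g(c, a)), p(q(p(a))))))   [R2 at 1.2.1]
2. p(pair(b, pair(pair(c, g(c, a)), p(q(p(a))))))  →  p(pair(b, pair(pair(c, a), p(q(p(a))))))   [R5 at 1.2.1.2]
3. p(pair(b, pair(pair(c, a), p(q(p(a))))))  →  p(pair(b, pair(pair(c, a), p(a))))   [R2 at 1.2.2.1]

p(pair(b, pair(pair(c, a), p(a))))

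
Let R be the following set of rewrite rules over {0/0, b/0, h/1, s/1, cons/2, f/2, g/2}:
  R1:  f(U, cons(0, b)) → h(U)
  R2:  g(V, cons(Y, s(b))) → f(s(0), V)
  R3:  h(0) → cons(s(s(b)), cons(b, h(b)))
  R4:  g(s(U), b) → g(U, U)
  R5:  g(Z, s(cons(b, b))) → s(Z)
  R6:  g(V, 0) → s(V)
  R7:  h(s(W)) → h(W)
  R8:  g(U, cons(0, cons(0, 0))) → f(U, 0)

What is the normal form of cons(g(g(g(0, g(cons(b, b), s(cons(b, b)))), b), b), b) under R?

1. cons(g(g(g(0, g(cons(b, b), s(cons(b, b)))), b), b), b)  →  cons(g(g(g(0, s(cons(b, b))), b), b), b)   [R5 at 1.1.1.2]
2. cons(g(g(g(0, s(cons(b, b))), b), b), b)  →  cons(g(g(s(0), b), b), b)   [R5 at 1.1.1]
3. cons(g(g(s(0), b), b), b)  →  cons(g(g(0, 0), b), b)   [R4 at 1.1]
4. cons(g(g(0, 0), b), b)  →  cons(g(s(0), b), b)   [R6 at 1.1]
5. cons(g(s(0), b), b)  →  cons(g(0, 0), b)   [R4 at 1]
6. cons(g(0, 0), b)  →  cons(s(0), b)   [R6 at 1]

cons(s(0), b)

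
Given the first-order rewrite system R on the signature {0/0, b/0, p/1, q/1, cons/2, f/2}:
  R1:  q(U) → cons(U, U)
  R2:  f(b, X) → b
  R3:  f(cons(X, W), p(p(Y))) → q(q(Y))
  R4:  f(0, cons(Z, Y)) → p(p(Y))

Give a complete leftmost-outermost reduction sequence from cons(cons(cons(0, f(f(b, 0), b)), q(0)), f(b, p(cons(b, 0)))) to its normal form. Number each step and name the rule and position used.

1. cons(cons(cons(0, f(f(b, 0), b)), q(0)), f(b, p(cons(b, 0))))  →  cons(cons(cons(0, f(b, b)), q(0)), f(b, p(cons(b, 0))))   [R2 at 1.1.2.1]
2. cons(cons(cons(0, f(b, b)), q(0)), f(b, p(cons(b, 0))))  →  cons(cons(cons(0, b), q(0)), f(b, p(cons(b, 0))))   [R2 at 1.1.2]
3. cons(cons(cons(0, b), q(0)), f(b, p(cons(b, 0))))  →  cons(cons(cons(0, b), cons(0, 0)), f(b, p(cons(b, 0))))   [R1 at 1.2]
4. cons(cons(cons(0, b), cons(0, 0)), f(b, p(cons(b, 0))))  →  cons(cons(cons(0, b), cons(0, 0)), b)   [R2 at 2]

cons(cons(cons(0, b), cons(0, 0)), b)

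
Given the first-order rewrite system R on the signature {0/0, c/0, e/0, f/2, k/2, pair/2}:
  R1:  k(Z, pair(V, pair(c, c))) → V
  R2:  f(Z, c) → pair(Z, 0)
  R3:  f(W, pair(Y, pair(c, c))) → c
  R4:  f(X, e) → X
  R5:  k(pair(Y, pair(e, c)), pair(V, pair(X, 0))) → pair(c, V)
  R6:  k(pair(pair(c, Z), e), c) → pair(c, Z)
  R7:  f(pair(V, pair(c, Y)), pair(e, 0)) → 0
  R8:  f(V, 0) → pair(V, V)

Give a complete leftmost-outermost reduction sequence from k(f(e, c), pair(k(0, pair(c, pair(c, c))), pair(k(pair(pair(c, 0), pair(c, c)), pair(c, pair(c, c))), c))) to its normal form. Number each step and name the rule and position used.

c

1. k(f(e, c), pair(k(0, pair(c, pair(c, c))), pair(k(pair(pair(c, 0), pair(c, c)), pair(c, pair(c, c))), c)))  →  k(pair(e, 0), pair(k(0, pair(c, pair(c, c))), pair(k(pair(pair(c, 0), pair(c, c)), pair(c, pair(c, c))), c)))   [R2 at 1]
2. k(pair(e, 0), pair(k(0, pair(c, pair(c, c))), pair(k(pair(pair(c, 0), pair(c, c)), pair(c, pair(c, c))), c)))  →  k(pair(e, 0), pair(c, pair(k(pair(pair(c, 0), pair(c, c)), pair(c, pair(c, c))), c)))   [R1 at 2.1]
3. k(pair(e, 0), pair(c, pair(k(pair(pair(c, 0), pair(c, c)), pair(c, pair(c, c))), c)))  →  k(pair(e, 0), pair(c, pair(c, c)))   [R1 at 2.2.1]
4. k(pair(e, 0), pair(c, pair(c, c)))  →  c   [R1 at ε]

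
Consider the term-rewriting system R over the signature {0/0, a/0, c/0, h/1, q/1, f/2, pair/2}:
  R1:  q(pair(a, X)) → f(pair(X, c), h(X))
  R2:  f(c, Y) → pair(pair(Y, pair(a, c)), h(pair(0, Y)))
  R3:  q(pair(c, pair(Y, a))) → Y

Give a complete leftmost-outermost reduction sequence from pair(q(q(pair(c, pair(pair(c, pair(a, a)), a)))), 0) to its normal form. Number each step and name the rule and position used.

1. pair(q(q(pair(c, pair(pair(c, pair(a, a)), a)))), 0)  →  pair(q(pair(c, pair(a, a))), 0)   [R3 at 1.1]
2. pair(q(pair(c, pair(a, a))), 0)  →  pair(a, 0)   [R3 at 1]

pair(a, 0)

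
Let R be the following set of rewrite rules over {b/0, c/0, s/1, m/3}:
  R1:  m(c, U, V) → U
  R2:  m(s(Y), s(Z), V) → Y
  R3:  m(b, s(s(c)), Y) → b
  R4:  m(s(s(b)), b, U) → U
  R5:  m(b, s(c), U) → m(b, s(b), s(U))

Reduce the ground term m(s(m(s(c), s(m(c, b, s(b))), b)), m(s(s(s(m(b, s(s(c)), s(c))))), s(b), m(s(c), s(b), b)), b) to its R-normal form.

c

1. m(s(m(s(c), s(m(c, b, s(b))), b)), m(s(s(s(m(b, s(s(c)), s(c))))), s(b), m(s(c), s(b), b)), b)  →  m(s(c), m(s(s(s(m(b, s(s(c)), s(c))))), s(b), m(s(c), s(b), b)), b)   [R2 at 1.1]
2. m(s(c), m(s(s(s(m(b, s(s(c)), s(c))))), s(b), m(s(c), s(b), b)), b)  →  m(s(c), s(s(m(b, s(s(c)), s(c)))), b)   [R2 at 2]
3. m(s(c), s(s(m(b, s(s(c)), s(c)))), b)  →  c   [R2 at ε]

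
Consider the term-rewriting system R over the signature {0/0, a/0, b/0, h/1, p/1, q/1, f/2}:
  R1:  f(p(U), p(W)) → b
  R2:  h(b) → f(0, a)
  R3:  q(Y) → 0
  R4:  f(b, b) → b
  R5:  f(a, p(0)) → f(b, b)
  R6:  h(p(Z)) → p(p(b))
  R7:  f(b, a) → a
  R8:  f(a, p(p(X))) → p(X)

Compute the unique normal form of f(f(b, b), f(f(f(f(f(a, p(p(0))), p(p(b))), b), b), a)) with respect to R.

1. f(f(b, b), f(f(f(f(f(a, p(p(0))), p(p(b))), b), b), a))  →  f(b, f(f(f(f(f(a, p(p(0))), p(p(b))), b), b), a))   [R4 at 1]
2. f(b, f(f(f(f(f(a, p(p(0))), p(p(b))), b), b), a))  →  f(b, f(f(f(f(p(0), p(p(b))), b), b), a))   [R8 at 2.1.1.1.1]
3. f(b, f(f(f(f(p(0), p(p(b))), b), b), a))  →  f(b, f(f(f(b, b), b), a))   [R1 at 2.1.1.1]
4. f(b, f(f(f(b, b), b), a))  →  f(b, f(f(b, b), a))   [R4 at 2.1.1]
5. f(b, f(f(b, b), a))  →  f(b, f(b, a))   [R4 at 2.1]
6. f(b, f(b, a))  →  f(b, a)   [R7 at 2]
7. f(b, a)  →  a   [R7 at ε]

a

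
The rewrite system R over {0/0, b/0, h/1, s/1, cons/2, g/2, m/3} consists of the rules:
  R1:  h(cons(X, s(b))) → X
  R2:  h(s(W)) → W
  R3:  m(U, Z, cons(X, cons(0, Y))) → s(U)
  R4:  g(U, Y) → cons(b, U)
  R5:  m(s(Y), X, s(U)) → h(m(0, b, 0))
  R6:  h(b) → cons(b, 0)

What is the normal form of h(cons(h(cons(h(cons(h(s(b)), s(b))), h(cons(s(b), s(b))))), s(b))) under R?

b

1. h(cons(h(cons(h(cons(h(s(b)), s(b))), h(cons(s(b), s(b))))), s(b)))  →  h(cons(h(cons(h(s(b)), s(b))), h(cons(s(b), s(b)))))   [R1 at ε]
2. h(cons(h(cons(h(s(b)), s(b))), h(cons(s(b), s(b)))))  →  h(cons(h(s(b)), h(cons(s(b), s(b)))))   [R1 at 1.1]
3. h(cons(h(s(b)), h(cons(s(b), s(b)))))  →  h(cons(b, h(cons(s(b), s(b)))))   [R2 at 1.1]
4. h(cons(b, h(cons(s(b), s(b)))))  →  h(cons(b, s(b)))   [R1 at 1.2]
5. h(cons(b, s(b)))  →  b   [R1 at ε]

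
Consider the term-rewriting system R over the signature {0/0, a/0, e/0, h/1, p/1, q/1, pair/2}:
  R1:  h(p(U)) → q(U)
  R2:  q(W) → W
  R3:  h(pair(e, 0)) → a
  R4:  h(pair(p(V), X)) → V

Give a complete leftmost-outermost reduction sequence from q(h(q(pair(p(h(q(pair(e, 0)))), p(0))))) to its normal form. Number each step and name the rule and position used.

1. q(h(q(pair(p(h(q(pair(e, 0)))), p(0)))))  →  h(q(pair(p(h(q(pair(e, 0)))), p(0))))   [R2 at ε]
2. h(q(pair(p(h(q(pair(e, 0)))), p(0))))  →  h(pair(p(h(q(pair(e, 0)))), p(0)))   [R2 at 1]
3. h(pair(p(h(q(pair(e, 0)))), p(0)))  →  h(q(pair(e, 0)))   [R4 at ε]
4. h(q(pair(e, 0)))  →  h(pair(e, 0))   [R2 at 1]
5. h(pair(e, 0))  →  a   [R3 at ε]

a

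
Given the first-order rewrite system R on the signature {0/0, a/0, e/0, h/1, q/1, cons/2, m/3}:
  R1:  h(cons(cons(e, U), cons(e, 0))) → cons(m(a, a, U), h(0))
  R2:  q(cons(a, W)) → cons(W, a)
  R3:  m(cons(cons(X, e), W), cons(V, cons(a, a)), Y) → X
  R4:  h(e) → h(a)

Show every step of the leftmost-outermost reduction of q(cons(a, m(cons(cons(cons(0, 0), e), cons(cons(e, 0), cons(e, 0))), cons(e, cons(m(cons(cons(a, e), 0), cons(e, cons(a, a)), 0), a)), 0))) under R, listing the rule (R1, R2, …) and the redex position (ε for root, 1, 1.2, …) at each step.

1. q(cons(a, m(cons(cons(cons(0, 0), e), cons(cons(e, 0), cons(e, 0))), cons(e, cons(m(cons(cons(a, e), 0), cons(e, cons(a, a)), 0), a)), 0)))  →  cons(m(cons(cons(cons(0, 0), e), cons(cons(e, 0), cons(e, 0))), cons(e, cons(m(cons(cons(a, e), 0), cons(e, cons(a, a)), 0), a)), 0), a)   [R2 at ε]
2. cons(m(cons(cons(cons(0, 0), e), cons(cons(e, 0), cons(e, 0))), cons(e, cons(m(cons(cons(a, e), 0), cons(e, cons(a, a)), 0), a)), 0), a)  →  cons(m(cons(cons(cons(0, 0), e), cons(cons(e, 0), cons(e, 0))), cons(e, cons(a, a)), 0), a)   [R3 at 1.2.2.1]
3. cons(m(cons(cons(cons(0, 0), e), cons(cons(e, 0), cons(e, 0))), cons(e, cons(a, a)), 0), a)  →  cons(cons(0, 0), a)   [R3 at 1]

cons(cons(0, 0), a)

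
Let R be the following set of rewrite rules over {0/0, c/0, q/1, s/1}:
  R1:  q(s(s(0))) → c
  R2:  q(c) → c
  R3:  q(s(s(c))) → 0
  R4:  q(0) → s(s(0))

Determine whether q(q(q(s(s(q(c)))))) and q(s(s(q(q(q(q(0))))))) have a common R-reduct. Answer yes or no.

no — NF(t₁) = c, NF(t₂) = 0

Reduce t₁ = q(q(q(s(s(q(c)))))):
1. q(q(q(s(s(q(c))))))  →  q(q(q(s(s(c)))))   [R2 at 1.1.1.1.1]
2. q(q(q(s(s(c)))))  →  q(q(0))   [R3 at 1.1]
3. q(q(0))  →  q(s(s(0)))   [R4 at 1]
4. q(s(s(0)))  →  c   [R1 at ε]

Reduce t₂ = q(s(s(q(q(q(q(0))))))):
1. q(s(s(q(q(q(q(0)))))))  →  q(s(s(q(q(q(s(s(0))))))))   [R4 at 1.1.1.1.1.1]
2. q(s(s(q(q(q(s(s(0))))))))  →  q(s(s(q(q(c)))))   [R1 at 1.1.1.1.1]
3. q(s(s(q(q(c)))))  →  q(s(s(q(c))))   [R2 at 1.1.1.1]
4. q(s(s(q(c))))  →  q(s(s(c)))   [R2 at 1.1.1]
5. q(s(s(c)))  →  0   [R3 at ε]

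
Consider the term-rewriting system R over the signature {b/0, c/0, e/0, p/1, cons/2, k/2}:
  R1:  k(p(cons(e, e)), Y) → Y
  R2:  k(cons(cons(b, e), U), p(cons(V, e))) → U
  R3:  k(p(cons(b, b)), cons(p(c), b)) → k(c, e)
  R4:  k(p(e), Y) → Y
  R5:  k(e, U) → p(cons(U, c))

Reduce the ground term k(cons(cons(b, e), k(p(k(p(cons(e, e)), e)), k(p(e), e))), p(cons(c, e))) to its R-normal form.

e

1. k(cons(cons(b, e), k(p(k(p(cons(e, e)), e)), k(p(e), e))), p(cons(c, e)))  →  k(p(k(p(cons(e, e)), e)), k(p(e), e))   [R2 at ε]
2. k(p(k(p(cons(e, e)), e)), k(p(e), e))  →  k(p(e), k(p(e), e))   [R1 at 1.1]
3. k(p(e), k(p(e), e))  →  k(p(e), e)   [R4 at ε]
4. k(p(e), e)  →  e   [R4 at ε]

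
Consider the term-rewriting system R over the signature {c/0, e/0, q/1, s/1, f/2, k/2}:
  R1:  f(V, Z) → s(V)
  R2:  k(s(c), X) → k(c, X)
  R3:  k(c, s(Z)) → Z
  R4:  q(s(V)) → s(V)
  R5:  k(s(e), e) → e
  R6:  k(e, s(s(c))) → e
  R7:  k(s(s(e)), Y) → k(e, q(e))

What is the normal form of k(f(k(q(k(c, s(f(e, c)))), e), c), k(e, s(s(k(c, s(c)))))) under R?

e

1. k(f(k(q(k(c, s(f(e, c)))), e), c), k(e, s(s(k(c, s(c))))))  →  k(s(k(q(k(c, s(f(e, c)))), e)), k(e, s(s(k(c, s(c))))))   [R1 at 1]
2. k(s(k(q(k(c, s(f(e, c)))), e)), k(e, s(s(k(c, s(c))))))  →  k(s(k(q(f(e, c)), e)), k(e, s(s(k(c, s(c))))))   [R3 at 1.1.1.1]
3. k(s(k(q(f(e, c)), e)), k(e, s(s(k(c, s(c))))))  →  k(s(k(q(s(e)), e)), k(e, s(s(k(c, s(c))))))   [R1 at 1.1.1.1]
4. k(s(k(q(s(e)), e)), k(e, s(s(k(c, s(c))))))  →  k(s(k(s(e), e)), k(e, s(s(k(c, s(c))))))   [R4 at 1.1.1]
5. k(s(k(s(e), e)), k(e, s(s(k(c, s(c))))))  →  k(s(e), k(e, s(s(k(c, s(c))))))   [R5 at 1.1]
6. k(s(e), k(e, s(s(k(c, s(c))))))  →  k(s(e), k(e, s(s(c))))   [R3 at 2.2.1.1]
7. k(s(e), k(e, s(s(c))))  →  k(s(e), e)   [R6 at 2]
8. k(s(e), e)  →  e   [R5 at ε]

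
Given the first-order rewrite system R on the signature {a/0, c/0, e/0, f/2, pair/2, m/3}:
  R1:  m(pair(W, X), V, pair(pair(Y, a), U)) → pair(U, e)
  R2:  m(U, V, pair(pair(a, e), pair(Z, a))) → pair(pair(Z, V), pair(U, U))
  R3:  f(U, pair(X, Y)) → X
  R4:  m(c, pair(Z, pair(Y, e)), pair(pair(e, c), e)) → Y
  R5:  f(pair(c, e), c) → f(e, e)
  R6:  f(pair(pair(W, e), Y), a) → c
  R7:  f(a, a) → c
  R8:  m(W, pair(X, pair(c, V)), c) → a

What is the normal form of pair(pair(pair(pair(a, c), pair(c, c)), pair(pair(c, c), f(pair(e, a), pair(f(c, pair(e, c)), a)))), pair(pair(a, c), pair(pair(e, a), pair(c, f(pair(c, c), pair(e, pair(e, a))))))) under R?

1. pair(pair(pair(pair(a, c), pair(c, c)), pair(pair(c, c), f(pair(e, a), pair(f(c, pair(e, c)), a)))), pair(pair(a, c), pair(pair(e, a), pair(c, f(pair(c, c), pair(e, pair(e, a)))))))  →  pair(pair(pair(pair(a, c), pair(c, c)), pair(pair(c, c), f(c, pair(e, c)))), pair(pair(a, c), pair(pair(e, a), pair(c, f(pair(c, c), pair(e, pair(e, a)))))))   [R3 at 1.2.2]
2. pair(pair(pair(pair(a, c), pair(c, c)), pair(pair(c, c), f(c, pair(e, c)))), pair(pair(a, c), pair(pair(e, a), pair(c, f(pair(c, c), pair(e, pair(e, a)))))))  →  pair(pair(pair(pair(a, c), pair(c, c)), pair(pair(c, c), e)), pair(pair(a, c), pair(pair(e, a), pair(c, f(pair(c, c), pair(e, pair(e, a)))))))   [R3 at 1.2.2]
3. pair(pair(pair(pair(a, c), pair(c, c)), pair(pair(c, c), e)), pair(pair(a, c), pair(pair(e, a), pair(c, f(pair(c, c), pair(e, pair(e, a)))))))  →  pair(pair(pair(pair(a, c), pair(c, c)), pair(pair(c, c), e)), pair(pair(a, c), pair(pair(e, a), pair(c, e))))   [R3 at 2.2.2.2]

pair(pair(pair(pair(a, c), pair(c, c)), pair(pair(c, c), e)), pair(pair(a, c), pair(pair(e, a), pair(c, e))))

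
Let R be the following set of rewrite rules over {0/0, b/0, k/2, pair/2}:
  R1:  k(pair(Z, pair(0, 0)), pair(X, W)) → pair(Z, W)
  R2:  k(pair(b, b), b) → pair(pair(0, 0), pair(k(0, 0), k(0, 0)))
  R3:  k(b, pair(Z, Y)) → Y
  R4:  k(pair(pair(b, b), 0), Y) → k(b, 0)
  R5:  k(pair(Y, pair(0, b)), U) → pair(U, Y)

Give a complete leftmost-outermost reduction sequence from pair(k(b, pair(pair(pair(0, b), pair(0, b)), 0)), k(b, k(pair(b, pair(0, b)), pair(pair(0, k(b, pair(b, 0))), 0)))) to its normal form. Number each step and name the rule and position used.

pair(0, b)

1. pair(k(b, pair(pair(pair(0, b), pair(0, b)), 0)), k(b, k(pair(b, pair(0, b)), pair(pair(0, k(b, pair(b, 0))), 0))))  →  pair(0, k(b, k(pair(b, pair(0, b)), pair(pair(0, k(b, pair(b, 0))), 0))))   [R3 at 1]
2. pair(0, k(b, k(pair(b, pair(0, b)), pair(pair(0, k(b, pair(b, 0))), 0))))  →  pair(0, k(b, pair(pair(pair(0, k(b, pair(b, 0))), 0), b)))   [R5 at 2.2]
3. pair(0, k(b, pair(pair(pair(0, k(b, pair(b, 0))), 0), b)))  →  pair(0, b)   [R3 at 2]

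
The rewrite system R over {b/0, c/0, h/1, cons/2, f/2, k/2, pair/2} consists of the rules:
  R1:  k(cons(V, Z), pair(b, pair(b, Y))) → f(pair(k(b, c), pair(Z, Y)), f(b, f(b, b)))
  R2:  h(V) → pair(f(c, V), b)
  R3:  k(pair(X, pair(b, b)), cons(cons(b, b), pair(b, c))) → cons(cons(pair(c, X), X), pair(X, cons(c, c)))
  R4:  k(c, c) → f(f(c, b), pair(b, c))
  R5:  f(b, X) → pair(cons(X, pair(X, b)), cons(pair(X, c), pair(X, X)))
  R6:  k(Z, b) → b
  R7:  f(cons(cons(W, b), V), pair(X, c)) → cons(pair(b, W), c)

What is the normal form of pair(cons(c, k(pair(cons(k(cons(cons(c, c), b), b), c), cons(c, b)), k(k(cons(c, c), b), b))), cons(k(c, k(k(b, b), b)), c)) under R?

pair(cons(c, b), cons(b, c))

1. pair(cons(c, k(pair(cons(k(cons(cons(c, c), b), b), c), cons(c, b)), k(k(cons(c, c), b), b))), cons(k(c, k(k(b, b), b)), c))  →  pair(cons(c, k(pair(cons(b, c), cons(c, b)), k(k(cons(c, c), b), b))), cons(k(c, k(k(b, b), b)), c))   [R6 at 1.2.1.1.1]
2. pair(cons(c, k(pair(cons(b, c), cons(c, b)), k(k(cons(c, c), b), b))), cons(k(c, k(k(b, b), b)), c))  →  pair(cons(c, k(pair(cons(b, c), cons(c, b)), b)), cons(k(c, k(k(b, b), b)), c))   [R6 at 1.2.2]
3. pair(cons(c, k(pair(cons(b, c), cons(c, b)), b)), cons(k(c, k(k(b, b), b)), c))  →  pair(cons(c, b), cons(k(c, k(k(b, b), b)), c))   [R6 at 1.2]
4. pair(cons(c, b), cons(k(c, k(k(b, b), b)), c))  →  pair(cons(c, b), cons(k(c, b), c))   [R6 at 2.1.2]
5. pair(cons(c, b), cons(k(c, b), c))  →  pair(cons(c, b), cons(b, c))   [R6 at 2.1]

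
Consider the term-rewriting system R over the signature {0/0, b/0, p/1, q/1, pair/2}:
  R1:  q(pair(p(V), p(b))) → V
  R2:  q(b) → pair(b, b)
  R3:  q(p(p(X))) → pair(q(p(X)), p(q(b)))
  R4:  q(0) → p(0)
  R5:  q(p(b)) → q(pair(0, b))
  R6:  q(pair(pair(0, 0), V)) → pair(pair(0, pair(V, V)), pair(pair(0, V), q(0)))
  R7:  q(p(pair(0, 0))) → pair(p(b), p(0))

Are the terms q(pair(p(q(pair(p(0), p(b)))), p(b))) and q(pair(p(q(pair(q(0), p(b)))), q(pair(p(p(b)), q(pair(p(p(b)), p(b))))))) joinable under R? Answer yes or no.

yes — NF(t₁) = 0, NF(t₂) = 0

Reduce t₁ = q(pair(p(q(pair(p(0), p(b)))), p(b))):
1. q(pair(p(q(pair(p(0), p(b)))), p(b)))  →  q(pair(p(0), p(b)))   [R1 at ε]
2. q(pair(p(0), p(b)))  →  0   [R1 at ε]

Reduce t₂ = q(pair(p(q(pair(q(0), p(b)))), q(pair(p(p(b)), q(pair(p(p(b)), p(b))))))):
1. q(pair(p(q(pair(q(0), p(b)))), q(pair(p(p(b)), q(pair(p(p(b)), p(b)))))))  →  q(pair(p(q(pair(p(0), p(b)))), q(pair(p(p(b)), q(pair(p(p(b)), p(b)))))))   [R4 at 1.1.1.1.1]
2. q(pair(p(q(pair(p(0), p(b)))), q(pair(p(p(b)), q(pair(p(p(b)), p(b)))))))  →  q(pair(p(0), q(pair(p(p(b)), q(pair(p(p(b)), p(b)))))))   [R1 at 1.1.1]
3. q(pair(p(0), q(pair(p(p(b)), q(pair(p(p(b)), p(b)))))))  →  q(pair(p(0), q(pair(p(p(b)), p(b)))))   [R1 at 1.2.1.2]
4. q(pair(p(0), q(pair(p(p(b)), p(b)))))  →  q(pair(p(0), p(b)))   [R1 at 1.2]
5. q(pair(p(0), p(b)))  →  0   [R1 at ε]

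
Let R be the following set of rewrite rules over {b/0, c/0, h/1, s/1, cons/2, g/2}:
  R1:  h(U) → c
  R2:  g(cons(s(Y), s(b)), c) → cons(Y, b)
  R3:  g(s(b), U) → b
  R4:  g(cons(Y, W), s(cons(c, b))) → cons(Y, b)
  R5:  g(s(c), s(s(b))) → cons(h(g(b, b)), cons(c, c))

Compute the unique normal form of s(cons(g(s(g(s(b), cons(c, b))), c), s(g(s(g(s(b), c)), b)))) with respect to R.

1. s(cons(g(s(g(s(b), cons(c, b))), c), s(g(s(g(s(b), c)), b))))  →  s(cons(g(s(b), c), s(g(s(g(s(b), c)), b))))   [R3 at 1.1.1.1]
2. s(cons(g(s(b), c), s(g(s(g(s(b), c)), b))))  →  s(cons(b, s(g(s(g(s(b), c)), b))))   [R3 at 1.1]
3. s(cons(b, s(g(s(g(s(b), c)), b))))  →  s(cons(b, s(g(s(b), b))))   [R3 at 1.2.1.1.1]
4. s(cons(b, s(g(s(b), b))))  →  s(cons(b, s(b)))   [R3 at 1.2.1]

s(cons(b, s(b)))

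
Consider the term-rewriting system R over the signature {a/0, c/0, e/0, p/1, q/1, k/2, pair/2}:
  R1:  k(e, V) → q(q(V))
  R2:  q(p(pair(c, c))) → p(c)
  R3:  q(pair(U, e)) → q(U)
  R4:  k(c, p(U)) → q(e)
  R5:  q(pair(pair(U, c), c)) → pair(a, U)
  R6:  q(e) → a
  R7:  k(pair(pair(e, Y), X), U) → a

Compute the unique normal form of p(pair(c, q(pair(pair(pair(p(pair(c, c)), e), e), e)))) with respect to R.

p(pair(c, p(c)))

1. p(pair(c, q(pair(pair(pair(p(pair(c, c)), e), e), e))))  →  p(pair(c, q(pair(pair(p(pair(c, c)), e), e))))   [R3 at 1.2]
2. p(pair(c, q(pair(pair(p(pair(c, c)), e), e))))  →  p(pair(c, q(pair(p(pair(c, c)), e))))   [R3 at 1.2]
3. p(pair(c, q(pair(p(pair(c, c)), e))))  →  p(pair(c, q(p(pair(c, c)))))   [R3 at 1.2]
4. p(pair(c, q(p(pair(c, c)))))  →  p(pair(c, p(c)))   [R2 at 1.2]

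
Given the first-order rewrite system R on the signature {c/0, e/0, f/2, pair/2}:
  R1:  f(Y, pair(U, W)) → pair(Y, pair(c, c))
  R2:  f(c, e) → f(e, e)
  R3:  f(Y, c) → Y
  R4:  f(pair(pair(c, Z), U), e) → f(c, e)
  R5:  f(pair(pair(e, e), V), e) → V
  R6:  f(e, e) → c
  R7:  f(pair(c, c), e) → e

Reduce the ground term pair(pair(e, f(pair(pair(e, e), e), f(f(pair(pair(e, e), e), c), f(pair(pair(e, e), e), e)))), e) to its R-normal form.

pair(pair(e, e), e)

1. pair(pair(e, f(pair(pair(e, e), e), f(f(pair(pair(e, e), e), c), f(pair(pair(e, e), e), e)))), e)  →  pair(pair(e, f(pair(pair(e, e), e), f(pair(pair(e, e), e), f(pair(pair(e, e), e), e)))), e)   [R3 at 1.2.2.1]
2. pair(pair(e, f(pair(pair(e, e), e), f(pair(pair(e, e), e), f(pair(pair(e, e), e), e)))), e)  →  pair(pair(e, f(pair(pair(e, e), e), f(pair(pair(e, e), e), e))), e)   [R5 at 1.2.2.2]
3. pair(pair(e, f(pair(pair(e, e), e), f(pair(pair(e, e), e), e))), e)  →  pair(pair(e, f(pair(pair(e, e), e), e)), e)   [R5 at 1.2.2]
4. pair(pair(e, f(pair(pair(e, e), e), e)), e)  →  pair(pair(e, e), e)   [R5 at 1.2]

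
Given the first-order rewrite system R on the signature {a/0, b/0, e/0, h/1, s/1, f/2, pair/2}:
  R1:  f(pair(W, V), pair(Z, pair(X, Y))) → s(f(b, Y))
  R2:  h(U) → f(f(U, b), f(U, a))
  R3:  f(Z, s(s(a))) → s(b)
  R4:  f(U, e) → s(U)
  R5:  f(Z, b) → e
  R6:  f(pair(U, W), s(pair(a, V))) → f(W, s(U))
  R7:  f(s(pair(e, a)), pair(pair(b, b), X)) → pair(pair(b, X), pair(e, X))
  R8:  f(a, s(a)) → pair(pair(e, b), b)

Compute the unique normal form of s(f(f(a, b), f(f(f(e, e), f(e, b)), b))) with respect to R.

s(s(e))

1. s(f(f(a, b), f(f(f(e, e), f(e, b)), b)))  →  s(f(e, f(f(f(e, e), f(e, b)), b)))   [R5 at 1.1]
2. s(f(e, f(f(f(e, e), f(e, b)), b)))  →  s(f(e, e))   [R5 at 1.2]
3. s(f(e, e))  →  s(s(e))   [R4 at 1]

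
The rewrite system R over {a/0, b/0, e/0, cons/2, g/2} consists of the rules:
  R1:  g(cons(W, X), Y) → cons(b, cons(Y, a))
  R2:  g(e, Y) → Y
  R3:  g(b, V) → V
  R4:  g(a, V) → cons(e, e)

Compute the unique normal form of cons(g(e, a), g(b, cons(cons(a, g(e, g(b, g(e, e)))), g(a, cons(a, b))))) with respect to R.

cons(a, cons(cons(a, e), cons(e, e)))

1. cons(g(e, a), g(b, cons(cons(a, g(e, g(b, g(e, e)))), g(a, cons(a, b)))))  →  cons(a, g(b, cons(cons(a, g(e, g(b, g(e, e)))), g(a, cons(a, b)))))   [R2 at 1]
2. cons(a, g(b, cons(cons(a, g(e, g(b, g(e, e)))), g(a, cons(a, b)))))  →  cons(a, cons(cons(a, g(e, g(b, g(e, e)))), g(a, cons(a, b))))   [R3 at 2]
3. cons(a, cons(cons(a, g(e, g(b, g(e, e)))), g(a, cons(a, b))))  →  cons(a, cons(cons(a, g(b, g(e, e))), g(a, cons(a, b))))   [R2 at 2.1.2]
4. cons(a, cons(cons(a, g(b, g(e, e))), g(a, cons(a, b))))  →  cons(a, cons(cons(a, g(e, e)), g(a, cons(a, b))))   [R3 at 2.1.2]
5. cons(a, cons(cons(a, g(e, e)), g(a, cons(a, b))))  →  cons(a, cons(cons(a, e), g(a, cons(a, b))))   [R2 at 2.1.2]
6. cons(a, cons(cons(a, e), g(a, cons(a, b))))  →  cons(a, cons(cons(a, e), cons(e, e)))   [R4 at 2.2]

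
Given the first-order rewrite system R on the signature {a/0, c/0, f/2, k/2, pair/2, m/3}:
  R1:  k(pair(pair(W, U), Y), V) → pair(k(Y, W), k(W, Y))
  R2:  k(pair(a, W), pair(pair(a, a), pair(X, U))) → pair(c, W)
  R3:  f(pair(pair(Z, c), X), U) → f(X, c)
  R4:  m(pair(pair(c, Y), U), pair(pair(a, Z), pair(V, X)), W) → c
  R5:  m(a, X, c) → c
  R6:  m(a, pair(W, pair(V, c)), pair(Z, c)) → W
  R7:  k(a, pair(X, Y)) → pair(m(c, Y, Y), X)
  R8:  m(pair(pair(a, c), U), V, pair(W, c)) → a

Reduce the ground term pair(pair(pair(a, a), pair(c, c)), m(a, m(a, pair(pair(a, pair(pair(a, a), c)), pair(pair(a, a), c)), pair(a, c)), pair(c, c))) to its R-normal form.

pair(pair(pair(a, a), pair(c, c)), a)

1. pair(pair(pair(a, a), pair(c, c)), m(a, m(a, pair(pair(a, pair(pair(a, a), c)), pair(pair(a, a), c)), pair(a, c)), pair(c, c)))  →  pair(pair(pair(a, a), pair(c, c)), m(a, pair(a, pair(pair(a, a), c)), pair(c, c)))   [R6 at 2.2]
2. pair(pair(pair(a, a), pair(c, c)), m(a, pair(a, pair(pair(a, a), c)), pair(c, c)))  →  pair(pair(pair(a, a), pair(c, c)), a)   [R6 at 2]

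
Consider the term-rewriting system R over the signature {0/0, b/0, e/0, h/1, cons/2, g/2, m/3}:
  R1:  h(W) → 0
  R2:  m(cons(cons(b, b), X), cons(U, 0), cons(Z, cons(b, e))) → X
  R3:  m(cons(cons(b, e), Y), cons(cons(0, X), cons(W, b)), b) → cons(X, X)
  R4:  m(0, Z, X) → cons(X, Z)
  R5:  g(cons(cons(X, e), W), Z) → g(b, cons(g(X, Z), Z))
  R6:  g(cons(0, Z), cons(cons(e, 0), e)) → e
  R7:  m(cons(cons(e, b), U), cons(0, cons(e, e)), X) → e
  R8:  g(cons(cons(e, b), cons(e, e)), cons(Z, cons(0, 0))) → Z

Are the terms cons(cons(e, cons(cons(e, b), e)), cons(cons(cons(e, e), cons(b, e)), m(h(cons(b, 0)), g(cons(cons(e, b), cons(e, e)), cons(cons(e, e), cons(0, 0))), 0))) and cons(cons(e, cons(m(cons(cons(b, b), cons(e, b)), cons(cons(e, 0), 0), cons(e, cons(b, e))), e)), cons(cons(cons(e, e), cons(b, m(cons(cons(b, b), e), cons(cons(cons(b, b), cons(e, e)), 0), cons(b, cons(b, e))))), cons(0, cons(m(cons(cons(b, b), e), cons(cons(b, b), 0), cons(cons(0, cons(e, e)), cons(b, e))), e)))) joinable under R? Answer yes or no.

Reduce t₁ = cons(cons(e, cons(cons(e, b), e)), cons(cons(cons(e, e), cons(b, e)), m(h(cons(b, 0)), g(cons(cons(e, b), cons(e, e)), cons(cons(e, e), cons(0, 0))), 0))):
1. cons(cons(e, cons(cons(e, b), e)), cons(cons(cons(e, e), cons(b, e)), m(h(cons(b, 0)), g(cons(cons(e, b), cons(e, e)), cons(cons(e, e), cons(0, 0))), 0)))  →  cons(cons(e, cons(cons(e, b), e)), cons(cons(cons(e, e), cons(b, e)), m(0, g(cons(cons(e, b), cons(e, e)), cons(cons(e, e), cons(0, 0))), 0)))   [R1 at 2.2.1]
2. cons(cons(e, cons(cons(e, b), e)), cons(cons(cons(e, e), cons(b, e)), m(0, g(cons(cons(e, b), cons(e, e)), cons(cons(e, e), cons(0, 0))), 0)))  →  cons(cons(e, cons(cons(e, b), e)), cons(cons(cons(e, e), cons(b, e)), cons(0, g(cons(cons(e, b), cons(e, e)), cons(cons(e, e), cons(0, 0))))))   [R4 at 2.2]
3. cons(cons(e, cons(cons(e, b), e)), cons(cons(cons(e, e), cons(b, e)), cons(0, g(cons(cons(e, b), cons(e, e)), cons(cons(e, e), cons(0, 0))))))  →  cons(cons(e, cons(cons(e, b), e)), cons(cons(cons(e, e), cons(b, e)), cons(0, cons(e, e))))   [R8 at 2.2.2]

Reduce t₂ = cons(cons(e, cons(m(cons(cons(b, b), cons(e, b)), cons(cons(e, 0), 0), cons(e, cons(b, e))), e)), cons(cons(cons(e, e), cons(b, m(cons(cons(b, b), e), cons(cons(cons(b, b), cons(e, e)), 0), cons(b, cons(b, e))))), cons(0, cons(m(cons(cons(b, b), e), cons(cons(b, b), 0), cons(cons(0, cons(e, e)), cons(b, e))), e)))):
1. cons(cons(e, cons(m(cons(cons(b, b), cons(e, b)), cons(cons(e, 0), 0), cons(e, cons(b, e))), e)), cons(cons(cons(e, e), cons(b, m(cons(cons(b, b), e), cons(cons(cons(b, b), cons(e, e)), 0), cons(b, cons(b, e))))), cons(0, cons(m(cons(cons(b, b), e), cons(cons(b, b), 0), cons(cons(0, cons(e, e)), cons(b, e))), e))))  →  cons(cons(e, cons(cons(e, b), e)), cons(cons(cons(e, e), cons(b, m(cons(cons(b, b), e), cons(cons(cons(b, b), cons(e, e)), 0), cons(b, cons(b, e))))), cons(0, cons(m(cons(cons(b, b), e), cons(cons(b, b), 0), cons(cons(0, cons(e, e)), cons(b, e))), e))))   [R2 at 1.2.1]
2. cons(cons(e, cons(cons(e, b), e)), cons(cons(cons(e, e), cons(b, m(cons(cons(b, b), e), cons(cons(cons(b, b), cons(e, e)), 0), cons(b, cons(b, e))))), cons(0, cons(m(cons(cons(b, b), e), cons(cons(b, b), 0), cons(cons(0, cons(e, e)), cons(b, e))), e))))  →  cons(cons(e, cons(cons(e, b), e)), cons(cons(cons(e, e), cons(b, e)), cons(0, cons(m(cons(cons(b, b), e), cons(cons(b, b), 0), cons(cons(0, cons(e, e)), cons(b, e))), e))))   [R2 at 2.1.2.2]
3. cons(cons(e, cons(cons(e, b), e)), cons(cons(cons(e, e), cons(b, e)), cons(0, cons(m(cons(cons(b, b), e), cons(cons(b, b), 0), cons(cons(0, cons(e, e)), cons(b, e))), e))))  →  cons(cons(e, cons(cons(e, b), e)), cons(cons(cons(e, e), cons(b, e)), cons(0, cons(e, e))))   [R2 at 2.2.2.1]

yes — NF(t₁) = cons(cons(e, cons(cons(e, b), e)), cons(cons(cons(e, e), cons(b, e)), cons(0, cons(e, e)))), NF(t₂) = cons(cons(e, cons(cons(e, b), e)), cons(cons(cons(e, e), cons(b, e)), cons(0, cons(e, e))))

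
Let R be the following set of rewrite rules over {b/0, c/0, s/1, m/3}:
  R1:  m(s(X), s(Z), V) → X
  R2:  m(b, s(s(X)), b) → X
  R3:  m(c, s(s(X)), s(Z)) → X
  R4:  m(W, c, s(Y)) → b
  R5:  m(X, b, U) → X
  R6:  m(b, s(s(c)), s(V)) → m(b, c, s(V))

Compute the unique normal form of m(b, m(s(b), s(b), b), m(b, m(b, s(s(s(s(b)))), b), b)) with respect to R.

b

1. m(b, m(s(b), s(b), b), m(b, m(b, s(s(s(s(b)))), b), b))  →  m(b, b, m(b, m(b, s(s(s(s(b)))), b), b))   [R1 at 2]
2. m(b, b, m(b, m(b, s(s(s(s(b)))), b), b))  →  b   [R5 at ε]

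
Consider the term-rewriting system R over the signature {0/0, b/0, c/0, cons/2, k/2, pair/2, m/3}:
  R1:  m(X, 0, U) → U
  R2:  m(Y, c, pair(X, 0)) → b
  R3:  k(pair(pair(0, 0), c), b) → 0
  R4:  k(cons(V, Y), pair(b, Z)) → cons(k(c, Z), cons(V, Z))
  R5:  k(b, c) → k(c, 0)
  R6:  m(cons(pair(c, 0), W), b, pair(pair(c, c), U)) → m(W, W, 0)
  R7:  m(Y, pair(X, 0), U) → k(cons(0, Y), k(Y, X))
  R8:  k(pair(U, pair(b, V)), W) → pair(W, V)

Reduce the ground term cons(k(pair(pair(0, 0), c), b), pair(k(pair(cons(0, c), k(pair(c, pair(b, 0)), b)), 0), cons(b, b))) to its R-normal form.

1. cons(k(pair(pair(0, 0), c), b), pair(k(pair(cons(0, c), k(pair(c, pair(b, 0)), b)), 0), cons(b, b)))  →  cons(0, pair(k(pair(cons(0, c), k(pair(c, pair(b, 0)), b)), 0), cons(b, b)))   [R3 at 1]
2. cons(0, pair(k(pair(cons(0, c), k(pair(c, pair(b, 0)), b)), 0), cons(b, b)))  →  cons(0, pair(k(pair(cons(0, c), pair(b, 0)), 0), cons(b, b)))   [R8 at 2.1.1.2]
3. cons(0, pair(k(pair(cons(0, c), pair(b, 0)), 0), cons(b, b)))  →  cons(0, pair(pair(0, 0), cons(b, b)))   [R8 at 2.1]

cons(0, pair(pair(0, 0), cons(b, b)))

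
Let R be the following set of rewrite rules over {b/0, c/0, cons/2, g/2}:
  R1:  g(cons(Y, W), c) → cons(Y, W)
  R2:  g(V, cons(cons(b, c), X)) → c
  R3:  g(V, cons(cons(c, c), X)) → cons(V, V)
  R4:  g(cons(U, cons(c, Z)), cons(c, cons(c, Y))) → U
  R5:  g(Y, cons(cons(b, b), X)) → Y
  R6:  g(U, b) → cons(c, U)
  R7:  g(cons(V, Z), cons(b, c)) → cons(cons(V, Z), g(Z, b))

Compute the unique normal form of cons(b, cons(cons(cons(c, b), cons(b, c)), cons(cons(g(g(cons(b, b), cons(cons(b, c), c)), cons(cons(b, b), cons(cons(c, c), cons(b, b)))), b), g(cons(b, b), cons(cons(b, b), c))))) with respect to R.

1. cons(b, cons(cons(cons(c, b), cons(b, c)), cons(cons(g(g(cons(b, b), cons(cons(b, c), c)), cons(cons(b, b), cons(cons(c, c), cons(b, b)))), b), g(cons(b, b), cons(cons(b, b), c)))))  →  cons(b, cons(cons(cons(c, b), cons(b, c)), cons(cons(g(cons(b, b), cons(cons(b, c), c)), b), g(cons(b, b), cons(cons(b, b), c)))))   [R5 at 2.2.1.1]
2. cons(b, cons(cons(cons(c, b), cons(b, c)), cons(cons(g(cons(b, b), cons(cons(b, c), c)), b), g(cons(b, b), cons(cons(b, b), c)))))  →  cons(b, cons(cons(cons(c, b), cons(b, c)), cons(cons(c, b), g(cons(b, b), cons(cons(b, b), c)))))   [R2 at 2.2.1.1]
3. cons(b, cons(cons(cons(c, b), cons(b, c)), cons(cons(c, b), g(cons(b, b), cons(cons(b, b), c)))))  →  cons(b, cons(cons(cons(c, b), cons(b, c)), cons(cons(c, b), cons(b, b))))   [R5 at 2.2.2]

cons(b, cons(cons(cons(c, b), cons(b, c)), cons(cons(c, b), cons(b, b))))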